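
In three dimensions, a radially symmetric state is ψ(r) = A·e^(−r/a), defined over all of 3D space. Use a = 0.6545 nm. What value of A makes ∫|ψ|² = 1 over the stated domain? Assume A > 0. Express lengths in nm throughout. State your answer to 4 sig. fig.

A ≈ 1.066 nm^(-3/2)

Normalization requires ∫|ψ|² 4πr² dr = 1, integrated from 0 to ∞.
(Spherical symmetry: dV = 4πr² dr.)
With ∫₀^∞ r^2 e^(−αr) dr = 2!/α^3, ∫|ψ|² 4πr² dr = A²·(π·a^3).
Setting this equal to 1 gives A² = 1/(π·a^3).
With a = 0.6545: A² = 1.1353 and A = 1.0655.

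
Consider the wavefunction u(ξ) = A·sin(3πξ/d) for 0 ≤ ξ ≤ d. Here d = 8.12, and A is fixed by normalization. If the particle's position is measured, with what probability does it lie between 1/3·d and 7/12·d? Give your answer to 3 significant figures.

P ≈ 0.303

P = ∫_{1/3·d}^{7/12·d} |u(ξ)|² dξ.
Since A² = 1/(d/2), this is the region integral divided by the full normalization integral.
In terms of t = ξ/d (A² and the length scale cancel between numerator and denominator), P = [∫_{1/3}^{7/12} sin(3·π·t)^2 dt] / [∫_{0}^{1} sin(3·π·t)^2 dt].
Using ∫ sin(3·π·t)^2 dt = t/2 - sin(6·π·t)/(12·π), the numerator is 1/(12·π) + 1/8 and the denominator is 1/2.
Evaluating gives P = (2 + 3·π)/(12·π).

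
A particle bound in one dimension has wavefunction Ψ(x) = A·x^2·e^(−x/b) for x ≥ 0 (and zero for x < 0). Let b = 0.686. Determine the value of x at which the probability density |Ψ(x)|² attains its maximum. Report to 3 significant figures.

x ≈ 1.37

The maximum of |Ψ(x)|² occurs where its derivative vanishes.
Solving yields x = 2·b.
With b = 0.686, the most probable position is 1.372.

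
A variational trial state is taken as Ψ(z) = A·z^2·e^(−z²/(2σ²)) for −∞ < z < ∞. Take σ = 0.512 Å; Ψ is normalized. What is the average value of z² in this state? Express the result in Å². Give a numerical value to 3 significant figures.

By definition ⟨z²⟩ = ∫ z^2 |Ψ(z)|² dz.
With ∫_{−∞}^{∞} z^(2m) e^(−αz²) dz = (2m−1)!!·√π / (2^m α^(m+1/2)), the ratio of the moment integral to the normalization integral gives ⟨z²⟩ = 5·σ^2/2.
With σ = 0.512, ⟨z^2⟩ = 0.6554.

⟨z^2⟩ ≈ 0.655 Å^2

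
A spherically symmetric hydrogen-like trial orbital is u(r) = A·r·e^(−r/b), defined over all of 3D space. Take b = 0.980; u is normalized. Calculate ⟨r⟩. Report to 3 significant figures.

⟨r⟩ = ∫ r |u|² 4πr² dr over the full domain.
Recall ∫₀^∞ r^m e^(−r/β) dr = m!·β^(m+1), the ratio of the moment integral to the normalization integral gives ⟨r⟩ = 5·b/2.
Putting b = 0.980 gives 2.450.

⟨r⟩ ≈ 2.45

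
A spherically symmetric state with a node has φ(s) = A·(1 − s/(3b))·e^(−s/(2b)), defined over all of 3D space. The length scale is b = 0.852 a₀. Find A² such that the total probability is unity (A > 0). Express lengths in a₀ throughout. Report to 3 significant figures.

A^2 ≈ 0.193 a₀^(-3)

Normalization requires ∫|φ|² 4πs² ds = 1, integrated from 0 to ∞.
In 3D with spherical symmetry the volume element is 4πs² ds.
Using ∫₀^∞ sⁿ e^(−αs) ds = n!/αⁿ⁺¹, ∫|φ|² 4πs² ds = A²·(8·π·b^3/3).
Hence A² = 1/[8·π·b^3/3].
With b = 0.852: A² = 0.1930 and A = 0.4393.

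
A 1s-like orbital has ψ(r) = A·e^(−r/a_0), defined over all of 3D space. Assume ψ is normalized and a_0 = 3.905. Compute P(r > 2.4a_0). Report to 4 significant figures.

P ≈ 0.1425

P = ∫ |ψ|² 4πr² dr over r > 2.4a_0.
A² is fixed by ∫₀^∞ 4πr²|ψ|² dr = 1, i.e. A² = (π·a_0^3)^(−1).
Substituting u = r/a_0, A², 4π and the length scale all cancel in the ratio: P = ∫_{2.4}^{∞} u^2·e^(-2·u) du / ∫_{0}^{∞} u^2·e^(-2·u) du.
An antiderivative of u^2·e^(-2·u) is -(2·u^2 + 2·u + 1)·e^(-2·u)/4; evaluating from 2.4 to ∞ gives 433·e^(-24/5)/100, while the full integral is 1/4.
This evaluates to P = 0.14254.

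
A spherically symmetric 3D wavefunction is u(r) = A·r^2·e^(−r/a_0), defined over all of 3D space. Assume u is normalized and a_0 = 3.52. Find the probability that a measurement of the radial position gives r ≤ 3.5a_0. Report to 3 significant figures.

With dV = 4πr²dr, the probability is ∫|u|² dV over r ≤ 3.5a_0.
Normalization gives A² = 1/(45·π·a_0^7/2).
Let t = r/a_0; then A², 4π and the length scale all cancel, so P = ∫_{0}^{3.5} t^6·e^(-2·t) dt ÷ ∫_{0}^{∞} t^6·e^(-2·t) dt.
With ∫ t^6·e^(-2·t) dt = -(4·t^6 + 12·t^5 + 30·t^4 + 60·t^3 + 90·t^2 + 90·t + 45)·e^(-2·t)/8 + C, the region integral is ≈ 3.0954 and the full one is 45/8.
Taking the ratio yields P = 0.5503.

P ≈ 0.550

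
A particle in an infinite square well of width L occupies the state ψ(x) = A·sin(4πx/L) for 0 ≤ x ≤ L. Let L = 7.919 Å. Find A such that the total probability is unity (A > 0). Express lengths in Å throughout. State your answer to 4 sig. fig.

Normalization requires ∫|ψ|² dx = 1, integrated from 0 to L.
Using sin²θ = (1 − cos 2θ)/2, with ψ = A·sin(4πx/L), the integral evaluates to A²·[L/2].
So A² = (L/2)^(−1).
Plugging in L = 7.919 yields A = 0.50255.

A ≈ 0.5026 Å^(-1/2)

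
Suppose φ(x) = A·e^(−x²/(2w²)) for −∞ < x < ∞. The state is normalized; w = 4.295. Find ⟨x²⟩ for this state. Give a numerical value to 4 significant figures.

⟨x^2⟩ ≈ 9.224

The expectation value is the |φ|²-weighted average of x^2: ∫ x^2|φ|² dx.
Using the Gaussian integral ∫_{−∞}^{∞} e^(−αx²) dx = √(π/α), since the A² factors cancel between numerator and denominator, ⟨x²⟩ = w^2/2.
Putting w = 4.295 gives 9.2235.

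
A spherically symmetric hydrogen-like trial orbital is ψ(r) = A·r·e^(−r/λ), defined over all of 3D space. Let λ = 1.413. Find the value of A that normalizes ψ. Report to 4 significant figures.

Normalization requires ∫|ψ|² 4πr² dr = 1, integrated from 0 to ∞.
The angular integral contributes 4π, leaving ∫₀^∞ r²|ψ|² dr.
Using ∫₀^∞ rⁿ e^(−αr) dr = n!/αⁿ⁺¹, with ψ = A·r·e^(−r/λ), the integral evaluates to A²·[3·π·λ^5].
Substituting λ = 1.413 gives A² = 0.018837, so A = 0.13725.

A ≈ 0.1372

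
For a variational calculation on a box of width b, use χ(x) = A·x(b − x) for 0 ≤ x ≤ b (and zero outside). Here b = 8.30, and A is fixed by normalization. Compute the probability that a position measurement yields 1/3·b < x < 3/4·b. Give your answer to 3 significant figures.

P = ∫_{1/3·b}^{3/4·b} |χ(x)|² dx.
Since A² = 1/(b^5/30), this is the region integral divided by the full normalization integral.
In terms of u = x/b (A² and the length scale cancel between numerator and denominator), P = [∫_{1/3}^{3/4} u^2·(1 - u)^2 du] / [∫_{0}^{1} u^2·(1 - u)^2 du].
An antiderivative of u^2·(1 - u)^2 is u^3·(6·u^2 - 15·u + 10)/30; evaluating from 1/3 to 3/4 gives ≈ 0.022887, while the full integral is 1/30.
The result is P = 0.6866.

P ≈ 0.687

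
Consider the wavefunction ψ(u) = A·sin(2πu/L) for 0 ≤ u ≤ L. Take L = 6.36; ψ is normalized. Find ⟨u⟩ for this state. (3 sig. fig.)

⟨u⟩ ≈ 3.18

⟨u⟩ = ∫ u |ψ|² du over the full domain.
Using sin²θ = (1 − cos 2θ)/2, the ratio of the moment integral to the normalization integral gives ⟨u⟩ = L/2.
With L = 6.36, ⟨u⟩ = 3.180.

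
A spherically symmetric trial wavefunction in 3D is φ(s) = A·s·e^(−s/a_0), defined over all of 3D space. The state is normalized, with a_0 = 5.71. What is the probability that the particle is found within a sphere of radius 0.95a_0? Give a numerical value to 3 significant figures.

P ≈ 0.0441

With dV = 4πs²ds, the probability is ∫|φ|² dV over s ≤ 0.95a_0.
Normalization gives A² = 1/(3·π·a_0^5).
In terms of u = s/a_0 (A², 4π and the length scale all cancel between numerator and denominator), P = [∫_{0}^{0.95} u^4·e^(-2·u) du] / [∫_{0}^{∞} u^4·e^(-2·u) du].
With ∫ u^4·e^(-2·u) du = -(u^4/2 + u^3 + 3·u^2/2 + 3·u/2 + 3/4)·e^(-2·u) + C, the region integral is ≈ 0.033061 and the full one is 3/4.
Taking the ratio yields P = 0.04408.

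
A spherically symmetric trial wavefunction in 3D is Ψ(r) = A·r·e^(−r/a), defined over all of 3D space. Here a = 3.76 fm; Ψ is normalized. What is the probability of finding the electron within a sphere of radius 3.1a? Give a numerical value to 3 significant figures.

With dV = 4πr²dr, the probability is ∫|Ψ|² dV over r ≤ 3.1a.
The full normalization integral is A²·[3·π·a^5] = 1, fixing A².
In terms of u = r/a (A², 4π and the length scale all cancel between numerator and denominator), P = [∫_{0}^{3.1} u^4·e^(-2·u) du] / [∫_{0}^{∞} u^4·e^(-2·u) du].
With ∫ u^4·e^(-2·u) du = -(u^4/2 + u^3 + 3·u^2/2 + 3·u/2 + 3/4)·e^(-2·u) + C, the region integral is ≈ 0.55562 and the full one is 3/4.
Taking the ratio yields P = 0.7408.

P ≈ 0.741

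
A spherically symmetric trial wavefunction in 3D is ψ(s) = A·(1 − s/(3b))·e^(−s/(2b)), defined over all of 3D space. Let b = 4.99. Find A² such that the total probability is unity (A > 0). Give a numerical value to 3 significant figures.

We need A² ∫|f|² 4πs² ds = 1, taking the integral from 0 to ∞.
In 3D with spherical symmetry the volume element is 4πs² ds.
∫|ψ|² 4πs² ds = A²·(8·π·b^3/3).
Setting this equal to 1 gives A² = 1/(8·π·b^3/3).
With b = 4.99: A² = 0.0009607 and A = 0.03099.

A^2 ≈ 0.000961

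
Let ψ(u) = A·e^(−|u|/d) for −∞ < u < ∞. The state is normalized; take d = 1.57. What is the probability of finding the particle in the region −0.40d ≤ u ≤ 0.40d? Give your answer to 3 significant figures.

P ≈ 0.551

The probability is P = ∫ |ψ|² du over [−0.40d, 0.40d].
Since A² = 1/(d), this is the region integral divided by the full normalization integral.
Both integrals are even about u = 0, so only the u ≥ 0 halves are needed (the factors of 2 cancel). In terms of t = u/d (A² and the length scale cancel between numerator and denominator), P = [∫_{0}^{0.40} e^(-2·t) dt] / [∫_{0}^{∞} e^(-2·t) dt].
Using ∫ e^(-2·t) dt = -e^(-2·t)/2, the numerator is 1/2 - e^(-4/5)/2 and the denominator is 1/2.
Taking the ratio, P = 0.5507.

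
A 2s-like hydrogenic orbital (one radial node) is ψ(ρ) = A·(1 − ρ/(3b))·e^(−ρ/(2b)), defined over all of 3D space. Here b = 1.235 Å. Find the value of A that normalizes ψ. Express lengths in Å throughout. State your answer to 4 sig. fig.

A ≈ 0.2517 Å^(-3/2)

The normalization condition is ∫|ψ|² 4πρ² dρ = 1 from 0 to ∞.
Using ∫₀^∞ ρⁿ e^(−αρ) dρ = n!/αⁿ⁺¹, carrying out the integral gives A² · 8·π·b^3/3.
Hence A² = 1/[8·π·b^3/3].
With b = 1.235: A² = 0.063370 and A = 0.25173.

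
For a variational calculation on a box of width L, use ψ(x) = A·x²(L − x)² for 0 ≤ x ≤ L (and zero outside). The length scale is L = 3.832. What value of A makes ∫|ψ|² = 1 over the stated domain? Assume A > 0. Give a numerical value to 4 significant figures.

A ≈ 0.05946

We need A² ∫|f|² dx = 1, taking the integral from 0 to L.
Expanding the polynomial and integrating term by term, the integral (without the A² prefactor) comes out to L^9/630.
Setting this equal to 1 gives A² = 1/(L^9/630).
Plugging in L = 3.832 yields A = 0.059464.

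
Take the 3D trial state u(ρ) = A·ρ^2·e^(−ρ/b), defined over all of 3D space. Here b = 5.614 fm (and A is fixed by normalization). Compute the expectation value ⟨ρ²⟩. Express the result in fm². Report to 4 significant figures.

⟨ρ²⟩ = ∫ ρ^2 |u|² 4πρ² dρ over the full domain.
With ∫₀^∞ ρ^8 e^(−αρ) dρ = 8!/α^9, evaluating both integrals, ⟨ρ²⟩ = 14·b^2.
With b = 5.614, ⟨ρ^2⟩ = 441.24.

⟨ρ^2⟩ ≈ 441.2 fm^2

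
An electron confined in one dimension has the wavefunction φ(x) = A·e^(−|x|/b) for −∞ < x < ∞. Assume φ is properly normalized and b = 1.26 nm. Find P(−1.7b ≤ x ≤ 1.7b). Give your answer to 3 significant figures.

|φ|² is the probability density, so P = ∫_{−1.7b}^{1.7b} |φ|² dx.
With A² fixed by ∫|φ|² = 1, i.e. A² = (b)^(−1), substitute and integrate.
Both integrals are even about x = 0, so only the x ≥ 0 halves are needed (the factors of 2 cancel). Let u = x/b; then A² and the length scale cancel, so P = ∫_{0}^{1.7} e^(-2·u) du ÷ ∫_{0}^{∞} e^(-2·u) du.
With ∫ e^(-2·u) du = -e^(-2·u)/2 + C, the region integral is 1/2 - e^(-17/5)/2 and the full one is 1/2.
This works out to P = 0.9666.

P ≈ 0.967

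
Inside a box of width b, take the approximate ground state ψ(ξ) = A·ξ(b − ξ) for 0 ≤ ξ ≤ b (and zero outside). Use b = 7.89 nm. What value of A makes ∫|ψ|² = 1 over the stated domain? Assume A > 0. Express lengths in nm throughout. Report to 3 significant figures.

Require ∫ |ψ|² dξ = 1 over the whole domain.
Expanding the polynomial and integrating term by term, with ψ = A·ξ(b − ξ), the integral evaluates to A²·[b^5/30].
Hence A² = 1/[b^5/30].
Substituting b = 7.89 gives A² = 0.0009812, so A = 0.03132.

A ≈ 0.0313 nm^(-5/2)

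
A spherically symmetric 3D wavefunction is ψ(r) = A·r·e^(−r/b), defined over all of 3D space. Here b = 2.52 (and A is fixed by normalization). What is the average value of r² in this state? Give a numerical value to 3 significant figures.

⟨r²⟩ = ∫ r^2 |ψ|² 4πr² dr over the full domain.
With ∫₀^∞ r^6 e^(−αr) dr = 6!/α^7, the ratio of the moment integral to the normalization integral gives ⟨r²⟩ = 15·b^2/2.
With b = 2.52, ⟨r^2⟩ = 47.63.

⟨r^2⟩ ≈ 47.6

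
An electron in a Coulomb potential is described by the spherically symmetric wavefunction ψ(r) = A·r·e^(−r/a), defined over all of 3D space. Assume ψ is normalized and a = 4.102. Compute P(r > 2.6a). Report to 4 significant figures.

P ≈ 0.4061

Integrate the radial probability density 4πr²|ψ|² over r > 2.6a.
The full normalization integral is A²·[3·π·a^5] = 1, fixing A².
In terms of u = r/a (A², 4π and the length scale all cancel between numerator and denominator), P = [∫_{2.6}^{∞} u^4·e^(-2·u) du] / [∫_{0}^{∞} u^4·e^(-2·u) du].
With ∫ u^4·e^(-2·u) du = -(u^4/2 + u^3 + 3·u^2/2 + 3·u/2 + 3/4)·e^(-2·u) + C, the region integral is ≈ 0.304596 and the full one is 3/4.
This evaluates to P = 0.40613.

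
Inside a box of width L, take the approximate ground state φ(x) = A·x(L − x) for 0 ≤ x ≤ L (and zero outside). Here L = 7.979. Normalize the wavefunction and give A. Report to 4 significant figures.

We need A² ∫|f|² dx = 1, taking the integral from 0 to L.
The integral (without the A² prefactor) comes out to L^5/30.
Substituting L = 7.979 gives A² = 0.00092764, so A = 0.030457.

A ≈ 0.03046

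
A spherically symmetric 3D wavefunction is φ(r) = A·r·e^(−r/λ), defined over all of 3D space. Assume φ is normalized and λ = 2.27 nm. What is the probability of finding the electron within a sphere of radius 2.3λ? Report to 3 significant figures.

P ≈ 0.487

P = ∫ |φ|² 4πr² dr over r ≤ 2.3λ.
A² is fixed by ∫₀^∞ 4πr²|φ|² dr = 1, i.e. A² = (3·π·λ^5)^(−1).
In terms of u = r/λ (A², 4π and the length scale all cancel between numerator and denominator), P = [∫_{0}^{2.3} u^4·e^(-2·u) du] / [∫_{0}^{∞} u^4·e^(-2·u) du].
With ∫ u^4·e^(-2·u) du = -(u^4/2 + u^3 + 3·u^2/2 + 3·u/2 + 3/4)·e^(-2·u) + C, the region integral is ≈ 0.36507 and the full one is 3/4.
The region integral divided by the full integral gives P = 0.4868.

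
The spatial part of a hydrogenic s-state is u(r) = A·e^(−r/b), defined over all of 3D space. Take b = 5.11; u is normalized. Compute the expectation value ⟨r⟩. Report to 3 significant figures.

⟨r⟩ ≈ 7.67

⟨r⟩ = ∫ r |u|² 4πr² dr over the full domain.
Recall ∫₀^∞ r^m e^(−r/β) dr = m!·β^(m+1), evaluating both integrals, ⟨r⟩ = 3·b/2.
With b = 5.11, ⟨r⟩ = 7.665.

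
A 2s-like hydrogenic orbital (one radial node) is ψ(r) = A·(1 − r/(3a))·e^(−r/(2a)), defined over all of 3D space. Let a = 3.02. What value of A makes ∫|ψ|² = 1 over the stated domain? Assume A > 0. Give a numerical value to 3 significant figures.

We need A² ∫|f|² 4πr² dr = 1, taking the integral from 0 to ∞.
With ∫₀^∞ r^4 e^(−αr) dr = 4!/α^5, ∫|ψ|² 4πr² dr = A²·(8·π·a^3/3).
Setting this equal to 1 gives A² = 1/(8·π·a^3/3).
With a = 3.02: A² = 0.004334 and A = 0.06583.

A ≈ 0.0658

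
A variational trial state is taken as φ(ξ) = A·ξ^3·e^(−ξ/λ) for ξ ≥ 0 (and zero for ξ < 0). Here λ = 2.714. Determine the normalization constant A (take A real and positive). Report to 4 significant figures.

A ≈ 0.01280

Require ∫ |φ|² dξ = 1 over the whole domain.
Using ∫₀^∞ ξⁿ e^(−αξ) dξ = n!/αⁿ⁺¹, the integral (without the A² prefactor) comes out to 45·λ^7/8.
So A² = (45·λ^7/8)^(−1).
Plugging in λ = 2.714 yields A = 0.012803.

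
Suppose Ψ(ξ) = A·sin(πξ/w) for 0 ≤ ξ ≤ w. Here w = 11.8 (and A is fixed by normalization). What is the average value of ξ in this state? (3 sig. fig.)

The expectation value is the |Ψ|²-weighted average of ξ: ∫ ξ|Ψ|² dξ.
Using sin²θ = (1 − cos 2θ)/2, evaluating both integrals, ⟨ξ⟩ = w/2.
Putting w = 11.8 gives 5.900.

⟨ξ⟩ ≈ 5.90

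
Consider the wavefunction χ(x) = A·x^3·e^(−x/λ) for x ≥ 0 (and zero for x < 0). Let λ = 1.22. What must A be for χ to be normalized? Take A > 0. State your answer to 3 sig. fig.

A ≈ 0.210

Normalization requires ∫|χ|² dx = 1, integrated from 0 to ∞.
Recall ∫₀^∞ x^m e^(−x/β) dx = m!·β^(m+1), the integral (without the A² prefactor) comes out to 45·λ^7/8.
Hence A² = 1/[45·λ^7/8].
Plugging in λ = 1.22 yields A = 0.2102.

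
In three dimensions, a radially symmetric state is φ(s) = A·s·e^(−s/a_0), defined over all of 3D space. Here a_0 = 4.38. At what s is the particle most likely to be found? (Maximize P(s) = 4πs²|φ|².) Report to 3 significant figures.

s ≈ 8.76

Set d/ds [P(s) = 4πs²|φ|²] = 0 and solve for s > 0.
This gives s = 2·a_0.
With a_0 = 4.38, the most probable radial distance is 8.760.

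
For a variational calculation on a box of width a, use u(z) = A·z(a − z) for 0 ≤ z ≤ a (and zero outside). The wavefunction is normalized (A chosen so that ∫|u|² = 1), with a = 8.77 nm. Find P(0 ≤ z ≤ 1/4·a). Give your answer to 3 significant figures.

P ≈ 0.104

|u|² is the probability density, so P = ∫_{0}^{1/4·a} |u|² dz.
Since A² = 1/(a^5/30), this is the region integral divided by the full normalization integral.
Let t = z/a; then A² and the length scale cancel, so P = ∫_{0}^{1/4} t^2·(1 - t)^2 dt ÷ ∫_{0}^{1} t^2·(1 - t)^2 dt.
Using ∫ t^2·(1 - t)^2 dt = t^3·(6·t^2 - 15·t + 10)/30, the numerator is ≈ 0.0034505 and the denominator is 1/30.
Evaluating gives P = 53/512.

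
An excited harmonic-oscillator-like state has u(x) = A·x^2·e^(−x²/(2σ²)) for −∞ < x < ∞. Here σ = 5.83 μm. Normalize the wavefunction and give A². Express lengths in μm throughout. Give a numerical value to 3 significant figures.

The normalization condition is ∫|u|² dx = 1 from −∞ to ∞.
Differentiating ∫e^(−αx²) dx = √(π/α) under α to get the higher moments, with u = A·x^2·e^(−x²/(2σ²)), the integral evaluates to A²·[3·√(π)·σ^5/4].
Hence A² = 1/[3·√(π)·σ^5/4].
Plugging in σ = 5.83 yields A = 0.01057.

A^2 ≈ 0.000112 μm^(-5)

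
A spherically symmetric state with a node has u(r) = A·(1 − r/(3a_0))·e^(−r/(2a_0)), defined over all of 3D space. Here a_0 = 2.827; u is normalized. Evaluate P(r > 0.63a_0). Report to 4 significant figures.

P = ∫ |u|² 4πr² dr over r > 0.63a_0.
Normalization gives A² = 1/(8·π·a_0^3/3).
Let t = r/a_0; then A², 4π and the length scale all cancel, so P = ∫_{0.63}^{∞} t^2·(1 - t/3)^2·e^(-t) dt ÷ ∫_{0}^{∞} t^2·(1 - t/3)^2·e^(-t) dt.
Using ∫ t^2·(1 - t/3)^2·e^(-t) dt = (-t^4 + 2·t^3 - 3·t^2 - 6·t - 6)·e^(-t)/9, the numerator is ≈ 0.628940 and the denominator is 2/3.
Taking the ratio yields P = 0.94341.

P ≈ 0.9434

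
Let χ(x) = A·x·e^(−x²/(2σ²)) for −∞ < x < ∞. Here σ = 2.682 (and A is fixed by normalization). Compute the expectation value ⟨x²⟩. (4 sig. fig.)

The expectation value is the |χ|²-weighted average of x^2: ∫ x^2|χ|² dx.
Differentiating ∫e^(−αx²) dx = √(π/α) under α to get the higher moments, since the A² factors cancel between numerator and denominator, ⟨x²⟩ = 3·σ^2/2.
Putting σ = 2.682 gives 10.790.

⟨x^2⟩ ≈ 10.79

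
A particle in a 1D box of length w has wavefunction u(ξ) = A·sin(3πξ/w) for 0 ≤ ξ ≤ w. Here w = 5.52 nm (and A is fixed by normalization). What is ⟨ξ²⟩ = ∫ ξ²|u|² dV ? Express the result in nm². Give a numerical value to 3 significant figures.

By definition ⟨ξ²⟩ = ∫ ξ^2 |u(ξ)|² dξ.
The ratio of the moment integral to the normalization integral gives ⟨ξ²⟩ = -w^2/(18·π^2) + w^2/3.
With w = 5.52, ⟨ξ^2⟩ = 9.985.

⟨ξ^2⟩ ≈ 9.99 nm^2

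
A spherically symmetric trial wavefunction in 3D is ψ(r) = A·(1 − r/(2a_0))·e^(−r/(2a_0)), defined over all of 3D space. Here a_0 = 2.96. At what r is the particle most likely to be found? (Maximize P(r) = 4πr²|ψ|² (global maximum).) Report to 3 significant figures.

The maximum of P(r) = 4πr²|ψ|² occurs where its derivative vanishes.
Solving yields r = a_0·(√(5) + 3).
With a_0 = 2.96, the most probable radial distance is 15.50.

r ≈ 15.5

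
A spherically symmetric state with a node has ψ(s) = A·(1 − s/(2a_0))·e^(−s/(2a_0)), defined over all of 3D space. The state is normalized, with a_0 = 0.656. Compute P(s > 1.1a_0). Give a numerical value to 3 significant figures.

P ≈ 0.961

P = ∫ |ψ|² 4πs² ds over s > 1.1a_0.
The full normalization integral is A²·[8·π·a_0^3] = 1, fixing A².
Substituting u = s/a_0, A², 4π and the length scale all cancel in the ratio: P = ∫_{1.1}^{∞} u^2·(1 - u/2)^2·e^(-u) du / ∫_{0}^{∞} u^2·(1 - u/2)^2·e^(-u) du.
An antiderivative of u^2·(1 - u/2)^2·e^(-u) is -(u^4/4 + u^2 + 2·u + 2)·e^(-u); evaluating from 1.1 to ∞ gives ≈ 1.9227, while the full integral is 2.
Taking the ratio yields P = 0.9613.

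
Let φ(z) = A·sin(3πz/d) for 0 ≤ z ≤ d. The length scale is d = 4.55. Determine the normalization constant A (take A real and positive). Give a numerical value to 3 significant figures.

The normalization condition is ∫|φ|² dz = 1 from 0 to d.
Carrying out the integral gives A² · d/2.
Hence A² = 1/[d/2].
Substituting d = 4.55 gives A² = 0.4396, so A = 0.6630.

A ≈ 0.663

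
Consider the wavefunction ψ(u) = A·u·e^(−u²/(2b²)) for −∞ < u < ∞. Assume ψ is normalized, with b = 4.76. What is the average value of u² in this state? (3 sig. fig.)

By definition ⟨u²⟩ = ∫ u^2 |ψ(u)|² du.
Using the Gaussian integral ∫_{−∞}^{∞} e^(−αu²) du = √(π/α), evaluating both integrals, ⟨u²⟩ = 3·b^2/2.
With b = 4.76, ⟨u^2⟩ = 33.99.

⟨u^2⟩ ≈ 34.0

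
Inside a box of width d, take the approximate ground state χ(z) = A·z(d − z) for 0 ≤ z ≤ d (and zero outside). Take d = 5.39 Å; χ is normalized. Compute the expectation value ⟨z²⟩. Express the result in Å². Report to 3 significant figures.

⟨z^2⟩ ≈ 8.30 Å^2

By definition ⟨z²⟩ = ∫ z^2 |χ(z)|² dz.
The ratio of the moment integral to the normalization integral gives ⟨z²⟩ = 2·d^2/7.
Putting d = 5.39 gives 8.301.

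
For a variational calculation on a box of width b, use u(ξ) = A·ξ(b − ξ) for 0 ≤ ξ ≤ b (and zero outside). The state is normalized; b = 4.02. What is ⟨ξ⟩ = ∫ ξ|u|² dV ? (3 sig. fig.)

By definition ⟨ξ⟩ = ∫ ξ |u(ξ)|² dξ.
The ratio of the moment integral to the normalization integral gives ⟨ξ⟩ = b/2.
Putting b = 4.02 gives 2.010.

⟨ξ⟩ ≈ 2.01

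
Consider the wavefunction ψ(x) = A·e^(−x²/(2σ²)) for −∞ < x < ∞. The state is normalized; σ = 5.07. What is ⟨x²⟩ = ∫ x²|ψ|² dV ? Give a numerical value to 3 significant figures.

The expectation value is the |ψ|²-weighted average of x^2: ∫ x^2|ψ|² dx.
Evaluating both integrals, ⟨x²⟩ = σ^2/2.
Putting σ = 5.07 gives 12.85.

⟨x^2⟩ ≈ 12.9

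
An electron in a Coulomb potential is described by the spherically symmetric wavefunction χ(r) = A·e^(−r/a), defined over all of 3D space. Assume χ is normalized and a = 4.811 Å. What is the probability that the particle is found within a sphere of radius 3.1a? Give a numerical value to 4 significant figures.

With dV = 4πr²dr, the probability is ∫|χ|² dV over r ≤ 3.1a.
Normalization gives A² = 1/(π·a^3).
In terms of u = r/a (A², 4π and the length scale all cancel between numerator and denominator), P = [∫_{0}^{3.1} u^2·e^(-2·u) du] / [∫_{0}^{∞} u^2·e^(-2·u) du].
An antiderivative of u^2·e^(-2·u) is -(2·u^2 + 2·u + 1)·e^(-2·u)/4; evaluating from 0 to 3.1 gives 1/4 - 1321·e^(-31/5)/200, while the full integral is 1/4.
The region integral divided by the full integral gives P = 0.94638.

P ≈ 0.9464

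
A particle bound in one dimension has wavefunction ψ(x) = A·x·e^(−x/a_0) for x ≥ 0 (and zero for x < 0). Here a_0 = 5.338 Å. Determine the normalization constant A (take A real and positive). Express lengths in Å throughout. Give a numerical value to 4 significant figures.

Require ∫ |ψ|² dx = 1 over the whole domain.
With ψ = A·x·e^(−x/a_0), the integral evaluates to A²·[a_0^3/4].
Plugging in a_0 = 5.338 yields A = 0.16217.

A ≈ 0.1622 Å^(-3/2)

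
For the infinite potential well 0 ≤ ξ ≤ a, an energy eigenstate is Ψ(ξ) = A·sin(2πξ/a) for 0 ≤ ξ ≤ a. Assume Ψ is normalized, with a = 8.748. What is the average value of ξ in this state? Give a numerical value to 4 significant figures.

⟨ξ⟩ = ∫ ξ |Ψ|² dξ over the full domain.
With ∫₀^a sin²(nπξ/a) dξ = a/2, the ratio of the moment integral to the normalization integral gives ⟨ξ⟩ = a/2.
With a = 8.748, ⟨ξ⟩ = 4.3740.

⟨ξ⟩ ≈ 4.374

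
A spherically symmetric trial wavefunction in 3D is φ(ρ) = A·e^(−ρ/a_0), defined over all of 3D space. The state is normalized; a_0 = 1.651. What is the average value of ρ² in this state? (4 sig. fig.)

By definition ⟨ρ²⟩ = ∫ ρ^2 |φ(ρ)|² 4πρ² dρ.
Using ∫₀^∞ ρⁿ e^(−αρ) dρ = n!/αⁿ⁺¹, the ratio of the moment integral to the normalization integral gives ⟨ρ²⟩ = 3·a_0^2.
Putting a_0 = 1.651 gives 8.1774.

⟨ρ^2⟩ ≈ 8.177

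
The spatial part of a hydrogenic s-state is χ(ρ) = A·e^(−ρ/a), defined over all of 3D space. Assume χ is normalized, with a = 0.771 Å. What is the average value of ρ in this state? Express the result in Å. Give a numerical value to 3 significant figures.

⟨ρ⟩ ≈ 1.16 Å

⟨ρ⟩ = ∫ ρ |χ|² 4πρ² dρ over the full domain.
Evaluating both integrals, ⟨ρ⟩ = 3·a/2.
With a = 0.771, ⟨ρ⟩ = 1.157.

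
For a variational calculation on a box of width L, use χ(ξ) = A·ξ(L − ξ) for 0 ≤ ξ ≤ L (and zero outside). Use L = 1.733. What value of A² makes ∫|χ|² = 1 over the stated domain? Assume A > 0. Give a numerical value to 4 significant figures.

A^2 ≈ 1.919

Require ∫ |χ|² dξ = 1 over the whole domain.
Expanding the polynomial and integrating term by term, with χ = A·ξ(L − ξ), the integral evaluates to A²·[L^5/30].
Plugging in L = 1.733 yields A = 1.3854.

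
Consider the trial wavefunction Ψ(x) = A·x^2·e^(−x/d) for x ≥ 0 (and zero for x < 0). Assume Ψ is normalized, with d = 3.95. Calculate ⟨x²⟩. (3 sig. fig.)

The expectation value is the |Ψ|²-weighted average of x^2: ∫ x^2|Ψ|² dx.
Recall ∫₀^∞ x^m e^(−x/β) dx = m!·β^(m+1), since the A² factors cancel between numerator and denominator, ⟨x²⟩ = 15·d^2/2.
With d = 3.95, ⟨x^2⟩ = 117.0.

⟨x^2⟩ ≈ 117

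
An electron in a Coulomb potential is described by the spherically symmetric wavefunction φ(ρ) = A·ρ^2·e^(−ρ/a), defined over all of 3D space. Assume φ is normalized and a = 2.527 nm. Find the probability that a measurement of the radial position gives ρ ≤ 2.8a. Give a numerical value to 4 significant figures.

P ≈ 0.3297

With dV = 4πρ²dρ, the probability is ∫|φ|² dV over ρ ≤ 2.8a.
A² is fixed by ∫₀^∞ 4πρ²|φ|² dρ = 1, i.e. A² = (45·π·a^7/2)^(−1).
In terms of u = ρ/a (A², 4π and the length scale all cancel between numerator and denominator), P = [∫_{0}^{2.8} u^6·e^(-2·u) du] / [∫_{0}^{∞} u^6·e^(-2·u) du].
An antiderivative of u^6·e^(-2·u) is -(4·u^6 + 12·u^5 + 30·u^4 + 60·u^3 + 90·u^2 + 90·u + 45)·e^(-2·u)/8; evaluating from 0 to 2.8 gives ≈ 1.85480, while the full integral is 45/8.
The region integral divided by the full integral gives P = 0.32974.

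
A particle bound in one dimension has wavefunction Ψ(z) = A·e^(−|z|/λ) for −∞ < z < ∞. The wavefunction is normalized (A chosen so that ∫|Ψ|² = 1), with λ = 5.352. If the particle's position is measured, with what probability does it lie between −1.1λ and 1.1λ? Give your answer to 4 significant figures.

P = ∫_{−1.1λ}^{1.1λ} |Ψ(z)|² dz.
With A² fixed by ∫|Ψ|² = 1, i.e. A² = (λ)^(−1), substitute and integrate.
Both integrals are even about z = 0, so only the z ≥ 0 halves are needed (the factors of 2 cancel). In terms of u = z/λ (A² and the length scale cancel between numerator and denominator), P = [∫_{0}^{1.1} e^(-2·u) du] / [∫_{0}^{∞} e^(-2·u) du].
Using ∫ e^(-2·u) du = -e^(-2·u)/2, the numerator is 1/2 - e^(-11/5)/2 and the denominator is 1/2.
This works out to P = 0.88920.

P ≈ 0.8892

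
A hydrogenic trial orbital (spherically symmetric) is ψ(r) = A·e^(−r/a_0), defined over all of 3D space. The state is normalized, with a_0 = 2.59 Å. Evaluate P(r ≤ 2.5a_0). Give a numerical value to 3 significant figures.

With dV = 4πr²dr, the probability is ∫|ψ|² dV over r ≤ 2.5a_0.
Normalization gives A² = 1/(π·a_0^3).
Let u = r/a_0; then A², 4π and the length scale all cancel, so P = ∫_{0}^{2.5} u^2·e^(-2·u) du ÷ ∫_{0}^{∞} u^2·e^(-2·u) du.
Using ∫ u^2·e^(-2·u) du = -(2·u^2 + 2·u + 1)·e^(-2·u)/4, the numerator is 1/4 - 37·e^(-5)/8 and the denominator is 1/4.
Taking the ratio yields P = 0.8753.

P ≈ 0.875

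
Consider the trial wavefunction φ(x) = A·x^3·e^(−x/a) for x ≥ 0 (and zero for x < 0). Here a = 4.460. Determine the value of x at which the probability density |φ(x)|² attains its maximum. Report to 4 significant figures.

x ≈ 13.38

The maximum of |φ(x)|² occurs where its derivative vanishes.
This gives x = 3·a.
With a = 4.460, the most probable position is 13.380.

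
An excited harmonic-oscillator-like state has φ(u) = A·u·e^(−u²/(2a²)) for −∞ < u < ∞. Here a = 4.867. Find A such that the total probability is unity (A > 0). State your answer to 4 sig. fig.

A ≈ 0.09893

Require ∫ |φ|² du = 1 over the whole domain.
With ∫_{−∞}^{∞} u^(2m) e^(−αu²) du = (2m−1)!!·√π / (2^m α^(m+1/2)), with φ = A·u·e^(−u²/(2a²)), the integral evaluates to A²·[√(π)·a^3/2].
Hence A² = 1/[√(π)·a^3/2].
Plugging in a = 4.867 yields A = 0.098932.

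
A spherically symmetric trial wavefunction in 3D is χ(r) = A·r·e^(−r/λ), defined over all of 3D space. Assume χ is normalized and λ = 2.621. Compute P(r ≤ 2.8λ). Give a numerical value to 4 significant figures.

P ≈ 0.6578

Integrate the radial probability density 4πr²|χ|² over r ≤ 2.8λ.
Normalization gives A² = 1/(3·π·λ^5).
Substituting u = r/λ, A², 4π and the length scale all cancel in the ratio: P = ∫_{0}^{2.8} u^4·e^(-2·u) du / ∫_{0}^{∞} u^4·e^(-2·u) du.
With ∫ u^4·e^(-2·u) du = -(u^4/2 + u^3 + 3·u^2/2 + 3·u/2 + 3/4)·e^(-2·u) + C, the region integral is ≈ 0.493387 and the full one is 3/4.
Taking the ratio yields P = 0.65785.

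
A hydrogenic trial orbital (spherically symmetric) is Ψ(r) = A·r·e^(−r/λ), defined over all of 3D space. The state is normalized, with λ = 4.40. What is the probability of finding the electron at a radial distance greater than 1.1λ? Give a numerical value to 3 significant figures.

P ≈ 0.928

P = ∫ |Ψ|² 4πr² dr over r > 1.1λ.
A² is fixed by ∫₀^∞ 4πr²|Ψ|² dr = 1, i.e. A² = (3·π·λ^5)^(−1).
Let u = r/λ; then A², 4π and the length scale all cancel, so P = ∫_{1.1}^{∞} u^4·e^(-2·u) du ÷ ∫_{0}^{∞} u^4·e^(-2·u) du.
With ∫ u^4·e^(-2·u) du = -(u^4/2 + u^3 + 3·u^2/2 + 3·u/2 + 3/4)·e^(-2·u) + C, the region integral is ≈ 0.69563 and the full one is 3/4.
Taking the ratio yields P = 0.9275.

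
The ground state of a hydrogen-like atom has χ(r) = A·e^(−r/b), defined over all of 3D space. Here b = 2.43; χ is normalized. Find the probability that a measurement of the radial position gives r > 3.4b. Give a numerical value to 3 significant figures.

Integrate the radial probability density 4πr²|χ|² over r > 3.4b.
The full normalization integral is A²·[π·b^3] = 1, fixing A².
Let u = r/b; then A², 4π and the length scale all cancel, so P = ∫_{3.4}^{∞} u^2·e^(-2·u) du ÷ ∫_{0}^{∞} u^2·e^(-2·u) du.
An antiderivative of u^2·e^(-2·u) is -(2·u^2 + 2·u + 1)·e^(-2·u)/4; evaluating from 3.4 to ∞ gives 773·e^(-34/5)/100, while the full integral is 1/4.
Taking the ratio yields P = 0.03444.

P ≈ 0.0344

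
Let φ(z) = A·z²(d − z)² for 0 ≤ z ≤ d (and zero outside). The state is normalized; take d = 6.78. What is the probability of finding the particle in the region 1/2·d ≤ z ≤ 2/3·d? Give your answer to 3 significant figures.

The probability is P = ∫ |φ|² dz over [1/2·d, 2/3·d].
Since A² = 1/(d^9/630), this is the region integral divided by the full normalization integral.
Let u = z/d; then A² and the length scale cancel, so P = ∫_{1/2}^{2/3} u^4·(1 - u)^4 du ÷ ∫_{0}^{1} u^4·(1 - u)^4 du.
With ∫ u^4·(1 - u)^4 du = u^5·(70·u^4 - 315·u^3 + 540·u^2 - 420·u + 126)/630 + C, the region integral is ≈ 0.00056374 and the full one is 1/630.
This works out to P = 0.3552.

P ≈ 0.355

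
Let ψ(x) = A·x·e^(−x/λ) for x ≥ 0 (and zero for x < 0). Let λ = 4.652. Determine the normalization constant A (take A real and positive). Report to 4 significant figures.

We need A² ∫|f|² dx = 1, taking the integral from 0 to ∞.
With ∫₀^∞ x^2 e^(−αx) dx = 2!/α^3, ∫|ψ|² dx = A²·(λ^3/4).
So A² = (λ^3/4)^(−1).
Plugging in λ = 4.652 yields A = 0.19933.

A ≈ 0.1993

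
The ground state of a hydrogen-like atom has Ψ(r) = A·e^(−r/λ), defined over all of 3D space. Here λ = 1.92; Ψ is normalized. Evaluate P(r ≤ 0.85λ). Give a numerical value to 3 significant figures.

P ≈ 0.243

P = ∫ |Ψ|² 4πr² dr over r ≤ 0.85λ.
A² is fixed by ∫₀^∞ 4πr²|Ψ|² dr = 1, i.e. A² = (π·λ^3)^(−1).
Let u = r/λ; then A², 4π and the length scale all cancel, so P = ∫_{0}^{0.85} u^2·e^(-2·u) du ÷ ∫_{0}^{∞} u^2·e^(-2·u) du.
With ∫ u^2·e^(-2·u) du = -(2·u^2 + 2·u + 1)·e^(-2·u)/4 + C, the region integral is 1/4 - 829·e^(-17/10)/800 and the full one is 1/4.
Taking the ratio yields P = 0.2428.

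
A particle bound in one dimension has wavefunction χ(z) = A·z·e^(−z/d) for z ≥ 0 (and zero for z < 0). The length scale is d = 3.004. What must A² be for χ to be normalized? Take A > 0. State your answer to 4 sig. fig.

We need A² ∫|f|² dz = 1, taking the integral from 0 to ∞.
Using ∫₀^∞ zⁿ e^(−αz) dz = n!/αⁿ⁺¹, the integral (without the A² prefactor) comes out to d^3/4.
Setting this equal to 1 gives A² = 1/(d^3/4).
Substituting d = 3.004 gives A² = 0.14756, so A = 0.38413.

A^2 ≈ 0.1476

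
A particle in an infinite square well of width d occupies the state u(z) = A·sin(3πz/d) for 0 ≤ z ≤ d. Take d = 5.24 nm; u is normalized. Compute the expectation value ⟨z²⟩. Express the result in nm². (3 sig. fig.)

⟨z²⟩ = ∫ z^2 |u|² dz over the full domain.
Using sin²θ = (1 − cos 2θ)/2, evaluating both integrals, ⟨z²⟩ = -d^2/(18·π^2) + d^2/3.
Putting d = 5.24 gives 8.998.

⟨z^2⟩ ≈ 9.00 nm^2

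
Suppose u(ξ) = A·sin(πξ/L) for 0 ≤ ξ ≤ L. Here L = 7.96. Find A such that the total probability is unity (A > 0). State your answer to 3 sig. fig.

Normalization requires ∫|u|² dξ = 1, integrated from 0 to L.
Using sin²θ = (1 − cos 2θ)/2, with u = A·sin(πξ/L), the integral evaluates to A²·[L/2].
Substituting L = 7.96 gives A² = 0.2513, so A = 0.5013.

A ≈ 0.501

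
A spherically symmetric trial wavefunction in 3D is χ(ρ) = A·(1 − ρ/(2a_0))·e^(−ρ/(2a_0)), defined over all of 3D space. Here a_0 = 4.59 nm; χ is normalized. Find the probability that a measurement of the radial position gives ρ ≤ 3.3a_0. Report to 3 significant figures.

Integrate the radial probability density 4πρ²|χ|² over ρ ≤ 3.3a_0.
Normalization gives A² = 1/(8·π·a_0^3).
In terms of u = ρ/a_0 (A², 4π and the length scale all cancel between numerator and denominator), P = [∫_{0}^{3.3} u^2·(1 - u/2)^2·e^(-u) du] / [∫_{0}^{∞} u^2·(1 - u/2)^2·e^(-u) du].
With ∫ u^2·(1 - u/2)^2·e^(-u) du = -(u^4/4 + u^2 + 2·u + 2)·e^(-u) + C, the region integral is ≈ 0.18763 and the full one is 2.
This evaluates to P = 0.09382.

P ≈ 0.0938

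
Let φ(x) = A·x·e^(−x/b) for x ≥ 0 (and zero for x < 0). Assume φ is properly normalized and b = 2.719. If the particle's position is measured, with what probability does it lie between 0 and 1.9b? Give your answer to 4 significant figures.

The probability is P = ∫ |φ|² dx over [0, 1.9b].
With A² fixed by ∫|φ|² = 1, i.e. A² = (b^3/4)^(−1), substitute and integrate.
In terms of u = x/b (A² and the length scale cancel between numerator and denominator), P = [∫_{0}^{1.9} u^2·e^(-2·u) du] / [∫_{0}^{∞} u^2·e^(-2·u) du].
An antiderivative of u^2·e^(-2·u) is -(2·u^2 + 2·u + 1)·e^(-2·u)/4; evaluating from 0 to 1.9 gives 1/4 - 601·e^(-19/5)/200, while the full integral is 1/4.
Evaluating gives P = 0.73110.

P ≈ 0.7311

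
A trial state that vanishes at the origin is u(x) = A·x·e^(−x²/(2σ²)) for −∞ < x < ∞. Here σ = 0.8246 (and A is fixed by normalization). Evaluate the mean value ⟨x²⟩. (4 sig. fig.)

By definition ⟨x²⟩ = ∫ x^2 |u(x)|² dx.
Differentiating ∫e^(−αx²) dx = √(π/α) under α to get the higher moments, the ratio of the moment integral to the normalization integral gives ⟨x²⟩ = 3·σ^2/2.
With σ = 0.8246, ⟨x^2⟩ = 1.0199.

⟨x^2⟩ ≈ 1.020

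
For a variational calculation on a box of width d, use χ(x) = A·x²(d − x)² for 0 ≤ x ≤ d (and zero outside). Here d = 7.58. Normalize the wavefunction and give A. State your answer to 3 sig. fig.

A ≈ 0.00276

Require ∫ |χ|² dx = 1 over the whole domain.
Expanding the polynomial and integrating term by term, carrying out the integral gives A² · d^9/630.
Hence A² = 1/[d^9/630].
Substituting d = 7.58 gives A² = 0.000007626, so A = 0.002762.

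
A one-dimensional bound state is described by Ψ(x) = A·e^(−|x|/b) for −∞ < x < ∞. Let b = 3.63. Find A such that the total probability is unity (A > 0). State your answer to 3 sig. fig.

A ≈ 0.525

Require ∫ |Ψ|² dx = 1 over the whole domain.
Recall ∫₀^∞ x^m e^(−x/β) dx = m!·β^(m+1), the integral (without the A² prefactor) comes out to b.
Setting this equal to 1 gives A² = 1/(b).
With b = 3.63: A² = 0.2755 and A = 0.5249.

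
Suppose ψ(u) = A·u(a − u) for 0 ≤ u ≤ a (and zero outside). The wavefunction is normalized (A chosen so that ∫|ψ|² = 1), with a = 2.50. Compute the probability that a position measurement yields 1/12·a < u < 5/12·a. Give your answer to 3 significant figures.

P = ∫_{1/12·a}^{5/12·a} |ψ(u)|² du.
The normalization integral ∫|ψ|²du over the whole domain equals a^5/30·A², and A² cancels in the ratio.
Let t = u/a; then A² and the length scale cancel, so P = ∫_{1/12}^{5/12} t^2·(1 - t)^2 dt ÷ ∫_{0}^{1} t^2·(1 - t)^2 dt.
An antiderivative of t^2·(1 - t)^2 is t^3·(6·t^2 - 15·t + 10)/30; evaluating from 1/12 to 5/12 gives ≈ 0.011384, while the full integral is 1/30.
The result is P = 0.3415.

P ≈ 0.342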